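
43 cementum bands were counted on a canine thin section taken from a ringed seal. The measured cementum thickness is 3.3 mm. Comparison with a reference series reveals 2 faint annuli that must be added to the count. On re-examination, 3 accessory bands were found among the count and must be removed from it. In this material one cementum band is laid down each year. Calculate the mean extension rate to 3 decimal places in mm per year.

0.079 mm per year

True cementum band count = 43 − 3 + 2 = 42.
3.3 mm over 42 years gives 3.3 / 42 ≈ 0.079 mm per year.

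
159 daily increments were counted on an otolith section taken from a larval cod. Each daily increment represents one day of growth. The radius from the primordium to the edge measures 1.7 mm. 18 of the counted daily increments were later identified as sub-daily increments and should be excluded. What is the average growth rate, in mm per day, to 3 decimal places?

Adjusted count: 159 − 18 = 141 daily increments.
Mean rate = 1.7 mm / 141 days ≈ 0.012 mm per day.

0.012 mm per day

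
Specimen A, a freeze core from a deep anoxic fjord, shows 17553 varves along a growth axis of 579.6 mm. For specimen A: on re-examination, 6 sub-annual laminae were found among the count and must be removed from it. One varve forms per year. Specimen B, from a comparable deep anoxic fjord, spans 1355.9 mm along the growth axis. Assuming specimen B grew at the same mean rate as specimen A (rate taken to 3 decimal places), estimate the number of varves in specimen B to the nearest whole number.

41088 varves

Specimen A: adjusted count: 17553 − 6 = 17547 varves.
A: Mean rate = 579.6 mm / 17547 years ≈ 0.033 mm per year.
Specimen B: 1355.9 mm / 0.033 mm per year = 41087.88 years ≈ 41088 varves.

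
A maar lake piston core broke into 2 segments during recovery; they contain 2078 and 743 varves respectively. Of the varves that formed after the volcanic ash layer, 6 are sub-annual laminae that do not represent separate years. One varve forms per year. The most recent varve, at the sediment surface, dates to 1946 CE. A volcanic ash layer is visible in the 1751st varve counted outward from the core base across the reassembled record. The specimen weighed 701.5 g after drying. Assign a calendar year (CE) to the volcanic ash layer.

882 CE

Total varves = 2078 + 743 = 2821.
The volcanic ash layer sits at varve 1751 from the core base, so 2821 − 1751 = 1070 varves formed after it.
Removing the 6 false varves leaves 1070 − 6 = 1064 true varves beyond the volcanic ash layer.
Counting back 1064 years from 1946 CE places the volcanic ash layer in 1946 − 1064 = 882 CE.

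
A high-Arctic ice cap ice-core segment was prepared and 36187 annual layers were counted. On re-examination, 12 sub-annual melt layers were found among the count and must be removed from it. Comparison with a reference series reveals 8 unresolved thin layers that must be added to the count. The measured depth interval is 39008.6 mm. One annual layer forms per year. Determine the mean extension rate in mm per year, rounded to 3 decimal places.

1.078 mm per year

Correcting the raw count gives 36187 − 12 + 8 = 36183 true annual layers.
Mean rate = 39008.6 mm / 36183 years ≈ 1.078 mm per year.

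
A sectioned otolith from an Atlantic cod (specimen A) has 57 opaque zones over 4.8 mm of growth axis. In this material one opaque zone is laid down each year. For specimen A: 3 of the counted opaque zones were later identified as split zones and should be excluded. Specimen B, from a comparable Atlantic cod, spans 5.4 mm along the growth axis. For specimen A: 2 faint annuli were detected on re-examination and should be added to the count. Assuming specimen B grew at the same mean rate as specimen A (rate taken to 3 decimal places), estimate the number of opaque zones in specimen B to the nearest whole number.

63 opaque zones

Specimen A: correcting the raw count gives 57 − 3 + 2 = 56 true opaque zones.
A: Mean rate = 4.8 mm / 56 years ≈ 0.086 mm/yr.
B spans 5.4 / 0.086 = 62.79 years ≈ 63 opaque zones.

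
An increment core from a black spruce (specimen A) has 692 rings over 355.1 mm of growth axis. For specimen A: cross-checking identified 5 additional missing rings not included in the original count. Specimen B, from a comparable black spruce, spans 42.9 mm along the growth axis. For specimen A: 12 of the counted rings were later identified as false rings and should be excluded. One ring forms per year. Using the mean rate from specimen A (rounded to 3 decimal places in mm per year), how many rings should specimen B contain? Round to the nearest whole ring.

Specimen A: correcting the raw count gives 692 − 12 + 5 = 685 true rings.
A: 355.1 mm over 685 years gives 355.1 / 685 ≈ 0.518 mm per year.
For B, 42.9 / 0.518 = 82.82 years ≈ 83 rings.

83 rings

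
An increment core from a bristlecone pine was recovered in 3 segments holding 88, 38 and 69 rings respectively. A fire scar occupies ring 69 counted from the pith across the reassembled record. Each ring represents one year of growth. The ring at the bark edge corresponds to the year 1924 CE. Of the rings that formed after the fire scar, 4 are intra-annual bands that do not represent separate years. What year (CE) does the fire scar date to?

Total rings = 88 + 38 + 69 = 195.
Between ring 69 and the bark edge there are 195 − 69 = 126 rings.
Removing the 4 false rings leaves 126 − 4 = 122 true rings beyond the fire scar.
The ring at the bark edge is 1924 CE, so the fire scar dates to 1924 − 122 = 1802 CE.

1802 CE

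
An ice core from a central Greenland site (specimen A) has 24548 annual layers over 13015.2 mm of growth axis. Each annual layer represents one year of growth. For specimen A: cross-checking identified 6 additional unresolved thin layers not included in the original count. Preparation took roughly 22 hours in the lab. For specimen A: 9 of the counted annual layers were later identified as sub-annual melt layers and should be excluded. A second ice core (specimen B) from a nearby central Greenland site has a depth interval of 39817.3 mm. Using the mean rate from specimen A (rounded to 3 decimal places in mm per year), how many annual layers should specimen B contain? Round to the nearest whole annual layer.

Specimen A: true annual layer count = 24548 − 9 + 6 = 24545.
A: Extension rate ≈ 13015.2 / 24545 = 0.530 mm per year.
For B, 39817.3 / 0.530 = 75126.98 years ≈ 75127 annual layers.

75127 annual layers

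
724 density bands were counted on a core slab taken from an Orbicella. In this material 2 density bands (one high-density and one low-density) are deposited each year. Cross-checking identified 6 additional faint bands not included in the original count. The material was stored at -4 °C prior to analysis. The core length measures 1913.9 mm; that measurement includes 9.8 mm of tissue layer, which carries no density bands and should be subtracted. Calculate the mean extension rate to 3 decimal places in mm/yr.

5.217 mm/yr

Correcting the raw count gives 724 + 6 = 730 true density bands.
Dividing by 2 density bands per year: 730 / 2 = 365 years.
Removing the 9.8 mm offcut leaves 1913.9 − 9.8 = 1904.1 mm.
1904.1 mm over 365 years gives 1904.1 / 365 ≈ 5.217 mm/yr.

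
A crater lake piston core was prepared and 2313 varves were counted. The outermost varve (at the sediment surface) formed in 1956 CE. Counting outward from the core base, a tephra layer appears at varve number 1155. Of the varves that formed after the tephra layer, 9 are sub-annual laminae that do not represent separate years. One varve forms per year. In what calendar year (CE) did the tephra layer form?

The tephra layer sits at varve 1155 from the core base, so 2313 − 1155 = 1158 varves formed after it.
Removing the 9 false varves leaves 1158 − 9 = 1149 true varves beyond the tephra layer.
The varve at the sediment surface is 1956 CE, so the tephra layer dates to 1956 − 1149 = 807 CE.

807 CE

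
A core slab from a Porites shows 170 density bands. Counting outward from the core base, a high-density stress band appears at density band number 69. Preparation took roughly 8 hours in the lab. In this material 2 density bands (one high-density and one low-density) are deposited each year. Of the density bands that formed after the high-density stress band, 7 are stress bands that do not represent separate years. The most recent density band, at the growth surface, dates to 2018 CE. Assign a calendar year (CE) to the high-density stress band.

1971 CE

170 − 69 = 101 density bands lie beyond the high-density stress band toward the growth surface.
Removing the 7 false density bands leaves 101 − 7 = 94 true density bands beyond the high-density stress band.
Dividing by 2 density bands per year: 94 / 2 = 47 years.
2018 − 47 = 1971 CE.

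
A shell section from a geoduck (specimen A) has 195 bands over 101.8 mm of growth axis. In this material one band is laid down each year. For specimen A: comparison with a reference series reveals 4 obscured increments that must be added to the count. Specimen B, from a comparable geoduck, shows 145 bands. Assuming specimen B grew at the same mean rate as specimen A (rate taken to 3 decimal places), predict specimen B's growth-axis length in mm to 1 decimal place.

74.2 mm

Specimen A: correcting the raw count gives 195 + 4 = 199 true bands.
A: Mean rate = 101.8 mm / 199 years ≈ 0.512 mm/year.
For B, 0.512 mm/year × 145 years = 74.2 mm.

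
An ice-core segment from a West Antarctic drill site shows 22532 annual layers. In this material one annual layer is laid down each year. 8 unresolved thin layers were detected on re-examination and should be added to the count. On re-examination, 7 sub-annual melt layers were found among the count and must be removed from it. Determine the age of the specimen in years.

Correcting the raw count gives 22532 − 7 + 8 = 22533 true annual layers.
One annual layer per year makes the duration 22533 years.

22533 yr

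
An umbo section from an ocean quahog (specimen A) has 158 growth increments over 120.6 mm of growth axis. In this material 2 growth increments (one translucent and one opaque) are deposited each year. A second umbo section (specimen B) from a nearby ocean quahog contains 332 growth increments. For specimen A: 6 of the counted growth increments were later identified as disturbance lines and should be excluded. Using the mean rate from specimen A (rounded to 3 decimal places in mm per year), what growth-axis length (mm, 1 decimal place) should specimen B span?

Specimen A: correcting the raw count gives 158 − 6 = 152 true growth increments.
Specimen A: with 2 growth increments per year, 152 / 2 = 76 years.
A: 120.6 mm over 76 years gives 120.6 / 76 ≈ 1.587 mm/yr.
Specimen B: 332 growth increments at 2 per year is 332 / 2 = 166 years. For B, 1.587 mm/year × 166 years = 263.4 mm.

263.4 mm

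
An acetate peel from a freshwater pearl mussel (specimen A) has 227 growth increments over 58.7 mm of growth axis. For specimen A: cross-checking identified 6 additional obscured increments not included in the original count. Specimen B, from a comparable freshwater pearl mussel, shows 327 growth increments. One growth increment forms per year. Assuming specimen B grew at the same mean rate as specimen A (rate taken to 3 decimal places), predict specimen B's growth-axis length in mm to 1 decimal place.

82.4 mm

Specimen A: adjusted count: 227 + 6 = 233 growth increments.
A: Mean rate = 58.7 mm / 233 years ≈ 0.252 mm/yr.
Length of B = 0.252 × 327 = 82.4 mm.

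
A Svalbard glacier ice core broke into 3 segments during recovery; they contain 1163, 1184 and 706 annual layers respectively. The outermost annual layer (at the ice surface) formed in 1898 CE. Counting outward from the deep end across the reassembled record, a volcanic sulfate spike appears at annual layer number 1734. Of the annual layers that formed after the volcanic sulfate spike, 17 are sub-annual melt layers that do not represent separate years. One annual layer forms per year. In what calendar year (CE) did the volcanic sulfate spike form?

596 CE

Total annual layers = 1163 + 1184 + 706 = 3053.
3053 − 1734 = 1319 annual layers lie beyond the volcanic sulfate spike toward the ice surface.
Excluding 17 false annual layers: 1319 − 17 = 1302.
1898 − 1302 = 596 CE.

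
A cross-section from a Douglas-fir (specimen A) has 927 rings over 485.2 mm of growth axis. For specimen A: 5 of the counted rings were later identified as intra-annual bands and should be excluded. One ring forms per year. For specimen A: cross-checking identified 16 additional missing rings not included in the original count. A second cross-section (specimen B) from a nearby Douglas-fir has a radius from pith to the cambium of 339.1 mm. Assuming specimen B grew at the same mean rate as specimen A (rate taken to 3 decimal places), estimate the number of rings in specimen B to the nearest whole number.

656 rings

Specimen A: adjusted count: 927 − 5 + 16 = 938 rings.
A: 485.2 mm over 938 years gives 485.2 / 938 ≈ 0.517 mm per year.
For B, 339.1 / 0.517 = 655.90 years ≈ 656 rings.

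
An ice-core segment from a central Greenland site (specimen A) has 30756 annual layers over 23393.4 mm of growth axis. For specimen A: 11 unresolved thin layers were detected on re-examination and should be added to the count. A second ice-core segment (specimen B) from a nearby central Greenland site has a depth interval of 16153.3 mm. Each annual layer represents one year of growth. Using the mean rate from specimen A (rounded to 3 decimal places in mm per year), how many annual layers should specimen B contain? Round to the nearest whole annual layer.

Specimen A: true annual layer count = 30756 + 11 = 30767.
A: Mean rate = 23393.4 mm / 30767 years ≈ 0.760 mm/year.
Specimen B: 16153.3 mm / 0.760 mm per year = 21254.34 years ≈ 21254 annual layers.

21254 annual layers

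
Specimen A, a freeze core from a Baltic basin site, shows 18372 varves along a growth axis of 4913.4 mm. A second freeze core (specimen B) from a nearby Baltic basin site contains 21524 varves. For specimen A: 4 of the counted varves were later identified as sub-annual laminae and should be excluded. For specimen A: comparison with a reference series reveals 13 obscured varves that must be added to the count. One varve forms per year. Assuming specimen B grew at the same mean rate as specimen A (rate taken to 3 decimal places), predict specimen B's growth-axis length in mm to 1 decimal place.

Specimen A: adjusted count: 18372 − 4 + 13 = 18381 varves.
A: 4913.4 mm over 18381 years gives 4913.4 / 18381 ≈ 0.267 mm per year.
Length of B = 0.267 × 21524 = 5746.9 mm.

5746.9 mm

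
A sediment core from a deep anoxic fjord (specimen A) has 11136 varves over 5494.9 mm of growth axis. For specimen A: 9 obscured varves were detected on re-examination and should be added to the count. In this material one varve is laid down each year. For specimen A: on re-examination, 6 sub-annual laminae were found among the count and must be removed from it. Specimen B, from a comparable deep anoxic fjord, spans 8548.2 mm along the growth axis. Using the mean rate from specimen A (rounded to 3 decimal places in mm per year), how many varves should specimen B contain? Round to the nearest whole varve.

17339 varves

Specimen A: after corrections the count is 11136 − 6 + 9 = 11139 varves.
A: Mean rate = 5494.9 mm / 11139 years ≈ 0.493 mm/year.
B spans 8548.2 / 0.493 = 17339.15 years ≈ 17339 varves.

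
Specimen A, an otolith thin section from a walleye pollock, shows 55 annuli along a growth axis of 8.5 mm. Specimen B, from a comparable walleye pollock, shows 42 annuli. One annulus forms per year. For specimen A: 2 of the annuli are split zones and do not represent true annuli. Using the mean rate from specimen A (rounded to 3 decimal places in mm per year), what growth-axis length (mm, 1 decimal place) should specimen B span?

6.7 mm

Specimen A: true annulus count = 55 − 2 = 53.
A: Extension rate ≈ 8.5 / 53 = 0.160 mm/year.
B's length ≈ 0.160 × 42 = 6.7 mm.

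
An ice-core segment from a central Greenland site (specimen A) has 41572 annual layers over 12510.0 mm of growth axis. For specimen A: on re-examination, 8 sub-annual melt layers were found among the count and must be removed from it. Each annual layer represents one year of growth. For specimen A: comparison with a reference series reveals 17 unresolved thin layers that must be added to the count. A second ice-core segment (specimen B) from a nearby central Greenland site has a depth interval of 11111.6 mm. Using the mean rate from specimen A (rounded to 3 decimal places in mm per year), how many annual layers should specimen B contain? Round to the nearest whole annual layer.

36916 annual layers

Specimen A: correcting the raw count gives 41572 − 8 + 17 = 41581 true annual layers.
A: Extension rate ≈ 12510.0 / 41581 = 0.301 mm per year.
Specimen B: 11111.6 mm / 0.301 mm per year = 36915.61 years ≈ 36916 annual layers.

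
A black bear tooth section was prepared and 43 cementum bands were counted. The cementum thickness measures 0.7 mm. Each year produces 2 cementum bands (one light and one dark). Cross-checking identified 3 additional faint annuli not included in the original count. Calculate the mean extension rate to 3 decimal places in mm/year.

0.030 mm/year

True cementum band count = 43 + 3 = 46.
With 2 cementum bands per year, 46 / 2 = 23 years.
0.7 mm over 23 years gives 0.7 / 23 ≈ 0.030 mm/year.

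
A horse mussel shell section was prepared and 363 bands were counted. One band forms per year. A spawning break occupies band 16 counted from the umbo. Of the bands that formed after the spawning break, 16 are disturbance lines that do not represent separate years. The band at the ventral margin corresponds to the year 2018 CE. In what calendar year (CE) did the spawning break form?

1687 CE

363 − 16 = 347 bands lie beyond the spawning break toward the ventral margin.
347 − 16 false = 331 true bands after the spawning break.
Counting back 331 years from 2018 CE places the spawning break in 2018 − 331 = 1687 CE.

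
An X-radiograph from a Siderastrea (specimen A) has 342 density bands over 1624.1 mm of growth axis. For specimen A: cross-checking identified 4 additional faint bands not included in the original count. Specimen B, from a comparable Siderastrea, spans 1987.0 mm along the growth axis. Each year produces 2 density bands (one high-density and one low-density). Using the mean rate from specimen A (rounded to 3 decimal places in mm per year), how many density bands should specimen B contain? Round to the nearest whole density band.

Specimen A: correcting the raw count gives 342 + 4 = 346 true density bands.
Specimen A: with 2 density bands per year, 346 / 2 = 173 years.
A: 1624.1 mm over 173 years gives 1624.1 / 173 ≈ 9.388 mm/year.
B spans 1987.0 / 9.388 = 211.65 years; at 2 density bands per year that is 211.65 × 2 ≈ 423 density bands.

423 density bands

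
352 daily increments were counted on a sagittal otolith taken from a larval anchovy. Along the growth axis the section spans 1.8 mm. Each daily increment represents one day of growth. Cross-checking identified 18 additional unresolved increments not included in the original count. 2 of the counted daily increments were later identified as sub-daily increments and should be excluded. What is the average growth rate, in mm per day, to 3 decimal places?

Adjusted count: 352 − 2 + 18 = 368 daily increments.
Extension rate ≈ 1.8 / 368 = 0.005 mm per day.

0.005 mm per day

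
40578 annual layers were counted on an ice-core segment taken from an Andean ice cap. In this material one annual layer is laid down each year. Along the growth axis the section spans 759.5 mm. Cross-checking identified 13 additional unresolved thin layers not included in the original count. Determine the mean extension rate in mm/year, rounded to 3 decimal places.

Adjusted count: 40578 + 13 = 40591 annual layers.
759.5 mm over 40591 years gives 759.5 / 40591 ≈ 0.019 mm/year.

0.019 mm/year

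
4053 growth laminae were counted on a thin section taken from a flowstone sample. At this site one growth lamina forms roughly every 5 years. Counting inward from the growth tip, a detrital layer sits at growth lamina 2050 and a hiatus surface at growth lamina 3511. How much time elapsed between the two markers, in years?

7305 yr

Separation: 3511 − 2050 = 1461 growth laminae.
1461 growth laminae at 5 years each span 1461 × 5 = 7305 years.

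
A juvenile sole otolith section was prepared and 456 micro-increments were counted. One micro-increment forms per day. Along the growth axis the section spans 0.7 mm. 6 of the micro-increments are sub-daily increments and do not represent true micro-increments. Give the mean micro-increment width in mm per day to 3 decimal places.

0.002 mm per day

Correcting the raw count gives 456 − 6 = 450 true micro-increments.
Extension rate ≈ 0.7 / 450 = 0.002 mm per day.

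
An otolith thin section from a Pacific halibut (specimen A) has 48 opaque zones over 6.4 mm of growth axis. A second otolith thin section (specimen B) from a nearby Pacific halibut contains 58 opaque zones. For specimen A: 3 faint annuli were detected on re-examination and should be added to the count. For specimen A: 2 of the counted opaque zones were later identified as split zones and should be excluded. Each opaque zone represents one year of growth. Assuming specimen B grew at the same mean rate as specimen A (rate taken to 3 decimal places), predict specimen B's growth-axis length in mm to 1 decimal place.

Specimen A: true opaque zone count = 48 − 2 + 3 = 49.
A: Mean rate = 6.4 mm / 49 years ≈ 0.131 mm/yr.
Length of B = 0.131 × 58 = 7.6 mm.

7.6 mm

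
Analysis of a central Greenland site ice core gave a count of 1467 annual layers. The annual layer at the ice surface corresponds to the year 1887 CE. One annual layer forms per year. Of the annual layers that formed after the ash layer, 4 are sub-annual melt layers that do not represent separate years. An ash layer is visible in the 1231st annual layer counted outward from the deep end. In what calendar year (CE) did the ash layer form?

1655 CE

1467 − 1231 = 236 annual layers lie beyond the ash layer toward the ice surface.
236 − 4 false = 232 true annual layers after the ash layer.
Counting back 232 years from 1887 CE places the ash layer in 1887 − 232 = 1655 CE.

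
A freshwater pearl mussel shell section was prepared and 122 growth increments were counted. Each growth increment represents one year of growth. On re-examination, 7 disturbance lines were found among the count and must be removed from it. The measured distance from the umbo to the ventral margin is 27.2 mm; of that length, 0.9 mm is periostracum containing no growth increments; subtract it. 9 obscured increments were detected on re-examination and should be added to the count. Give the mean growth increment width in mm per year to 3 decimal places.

Correcting the raw count gives 122 − 7 + 9 = 124 true growth increments.
The growth record spans 27.2 − 0.9 = 26.3 mm.
Mean rate = 26.3 mm / 124 years ≈ 0.212 mm per year.

0.212 mm per year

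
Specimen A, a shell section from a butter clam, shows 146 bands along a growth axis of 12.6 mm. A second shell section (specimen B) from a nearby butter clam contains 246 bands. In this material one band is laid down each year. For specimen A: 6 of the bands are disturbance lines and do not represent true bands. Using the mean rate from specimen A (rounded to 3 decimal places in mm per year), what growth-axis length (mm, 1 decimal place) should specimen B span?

Specimen A: after corrections the count is 146 − 6 = 140 bands.
A: Extension rate ≈ 12.6 / 140 = 0.090 mm/yr.
Length of B = 0.090 × 246 = 22.1 mm.

22.1 mm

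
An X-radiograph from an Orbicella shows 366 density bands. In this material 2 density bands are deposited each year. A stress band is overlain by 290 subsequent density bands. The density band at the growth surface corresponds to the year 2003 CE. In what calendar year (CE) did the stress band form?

1858 CE

There are 290 density bands younger than the stress band.
Dividing by 2 density bands per year: 290 / 2 = 145 years.
2003 − 145 = 1858 CE.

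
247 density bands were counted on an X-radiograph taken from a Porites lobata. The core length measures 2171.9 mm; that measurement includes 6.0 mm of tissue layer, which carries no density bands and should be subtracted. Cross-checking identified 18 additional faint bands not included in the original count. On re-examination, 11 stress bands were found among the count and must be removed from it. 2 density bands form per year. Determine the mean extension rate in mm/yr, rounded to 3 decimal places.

After corrections the count is 247 − 11 + 18 = 254 density bands.
With 2 density bands per year, 254 / 2 = 127 years.
Removing the 6.0 mm offcut leaves 2171.9 − 6.0 = 2165.9 mm.
Extension rate ≈ 2165.9 / 127 = 17.054 mm/yr.

17.054 mm/yr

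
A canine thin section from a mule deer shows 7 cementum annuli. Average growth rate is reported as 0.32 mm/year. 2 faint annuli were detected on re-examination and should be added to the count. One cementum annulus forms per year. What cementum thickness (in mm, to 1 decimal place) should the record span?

Adjusted count: 7 + 2 = 9 cementum annuli.
Predicted length = 0.32 mm/year × 9 years = 2.9 mm.

2.9 mm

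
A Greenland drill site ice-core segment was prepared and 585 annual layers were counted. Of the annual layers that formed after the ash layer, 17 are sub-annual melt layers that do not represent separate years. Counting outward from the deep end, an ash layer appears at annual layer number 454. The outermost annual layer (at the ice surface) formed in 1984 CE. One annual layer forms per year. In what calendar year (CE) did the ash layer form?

1870 CE

The ash layer sits at annual layer 454 from the deep end, so 585 − 454 = 131 annual layers formed after it.
Excluding 17 false annual layers: 131 − 17 = 114.
Counting back 114 years from 1984 CE places the ash layer in 1984 − 114 = 1870 CE.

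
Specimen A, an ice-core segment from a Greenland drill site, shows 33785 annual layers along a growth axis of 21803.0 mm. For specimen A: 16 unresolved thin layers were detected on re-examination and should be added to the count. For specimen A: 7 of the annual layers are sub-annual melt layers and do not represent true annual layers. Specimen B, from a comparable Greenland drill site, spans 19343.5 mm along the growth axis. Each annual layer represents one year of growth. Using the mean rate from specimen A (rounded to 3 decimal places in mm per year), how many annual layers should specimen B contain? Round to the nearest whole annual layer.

29990 annual layers

Specimen A: after corrections the count is 33785 − 7 + 16 = 33794 annual layers.
A: Mean rate = 21803.0 mm / 33794 years ≈ 0.645 mm/year.
B spans 19343.5 / 0.645 = 29989.92 years ≈ 29990 annual layers.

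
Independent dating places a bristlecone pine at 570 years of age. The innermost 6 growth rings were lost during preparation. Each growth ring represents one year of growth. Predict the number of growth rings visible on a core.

564 growth rings

One growth ring per year gives 570 growth rings over 570 years.
Less the 6 uncaptured growth rings: 570 − 6 = 564.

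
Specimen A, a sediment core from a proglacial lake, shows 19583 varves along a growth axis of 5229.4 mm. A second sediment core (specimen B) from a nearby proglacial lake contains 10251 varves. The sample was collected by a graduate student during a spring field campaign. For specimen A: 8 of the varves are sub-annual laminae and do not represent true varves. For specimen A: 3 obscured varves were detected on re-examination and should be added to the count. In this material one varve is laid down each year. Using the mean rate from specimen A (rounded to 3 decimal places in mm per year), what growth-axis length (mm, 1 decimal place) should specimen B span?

Specimen A: after corrections the count is 19583 − 8 + 3 = 19578 varves.
A: Mean rate = 5229.4 mm / 19578 years ≈ 0.267 mm/yr.
B's length ≈ 0.267 × 10251 = 2737.0 mm.

2737.0 mm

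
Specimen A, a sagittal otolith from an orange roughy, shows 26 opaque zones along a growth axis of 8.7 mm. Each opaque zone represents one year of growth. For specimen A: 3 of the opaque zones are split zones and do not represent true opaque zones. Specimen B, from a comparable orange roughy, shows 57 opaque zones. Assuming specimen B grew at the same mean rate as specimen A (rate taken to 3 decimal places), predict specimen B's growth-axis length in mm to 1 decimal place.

21.5 mm

Specimen A: true opaque zone count = 26 − 3 = 23.
A: Extension rate ≈ 8.7 / 23 = 0.378 mm/year.
B's length ≈ 0.378 × 57 = 21.5 mm.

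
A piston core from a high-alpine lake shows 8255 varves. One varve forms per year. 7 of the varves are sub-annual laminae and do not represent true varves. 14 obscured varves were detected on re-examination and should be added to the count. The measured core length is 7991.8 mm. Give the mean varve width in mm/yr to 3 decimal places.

Adjusted count: 8255 − 7 + 14 = 8262 varves.
7991.8 mm over 8262 years gives 7991.8 / 8262 ≈ 0.967 mm/yr.

0.967 mm/yr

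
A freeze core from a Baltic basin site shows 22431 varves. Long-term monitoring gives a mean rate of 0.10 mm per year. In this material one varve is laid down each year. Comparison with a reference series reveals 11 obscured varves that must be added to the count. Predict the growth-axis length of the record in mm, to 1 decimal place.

After corrections the count is 22431 + 11 = 22442 varves.
22442 years at 0.10 mm/year gives 0.10 × 22442 = 2244.2 mm.

2244.2 mm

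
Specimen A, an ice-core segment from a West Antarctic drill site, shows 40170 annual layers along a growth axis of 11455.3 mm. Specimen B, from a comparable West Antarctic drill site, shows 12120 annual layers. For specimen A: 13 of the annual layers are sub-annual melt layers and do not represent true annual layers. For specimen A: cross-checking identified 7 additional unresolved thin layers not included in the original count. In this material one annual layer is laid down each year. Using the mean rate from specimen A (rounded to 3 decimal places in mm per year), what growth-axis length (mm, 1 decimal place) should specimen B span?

3454.2 mm

Specimen A: correcting the raw count gives 40170 − 13 + 7 = 40164 true annual layers.
A: Extension rate ≈ 11455.3 / 40164 = 0.285 mm per year.
Length of B = 0.285 × 12120 = 3454.2 mm.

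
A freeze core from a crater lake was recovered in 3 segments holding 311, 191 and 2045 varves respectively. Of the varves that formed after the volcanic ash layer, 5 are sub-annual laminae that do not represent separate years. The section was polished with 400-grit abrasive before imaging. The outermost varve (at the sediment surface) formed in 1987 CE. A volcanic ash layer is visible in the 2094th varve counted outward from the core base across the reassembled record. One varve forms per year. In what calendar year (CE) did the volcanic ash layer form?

1539 CE

Total varves = 311 + 191 + 2045 = 2547.
The volcanic ash layer sits at varve 2094 from the core base, so 2547 − 2094 = 453 varves formed after it.
Excluding 5 false varves: 453 − 5 = 448.
Counting back 448 years from 1987 CE places the volcanic ash layer in 1987 − 448 = 1539 CE.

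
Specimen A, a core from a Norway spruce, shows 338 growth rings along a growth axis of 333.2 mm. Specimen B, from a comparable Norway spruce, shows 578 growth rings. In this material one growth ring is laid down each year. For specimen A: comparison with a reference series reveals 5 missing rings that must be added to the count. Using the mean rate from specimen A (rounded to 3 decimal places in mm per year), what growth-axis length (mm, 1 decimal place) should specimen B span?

Specimen A: correcting the raw count gives 338 + 5 = 343 true growth rings.
A: 333.2 mm over 343 years gives 333.2 / 343 ≈ 0.971 mm/yr.
B's length ≈ 0.971 × 578 = 561.2 mm.

561.2 mm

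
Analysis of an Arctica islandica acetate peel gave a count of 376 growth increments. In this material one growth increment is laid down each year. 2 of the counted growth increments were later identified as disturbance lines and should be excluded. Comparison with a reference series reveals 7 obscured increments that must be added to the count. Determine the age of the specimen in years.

Adjusted count: 376 − 2 + 7 = 381 growth increments.
With a one-to-one growth increment periodicity this is 381 years.

381 years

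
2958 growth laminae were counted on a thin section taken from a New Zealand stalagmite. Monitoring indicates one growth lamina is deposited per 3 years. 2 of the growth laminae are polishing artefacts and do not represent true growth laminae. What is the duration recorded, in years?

Correcting the raw count gives 2958 − 2 = 2956 true growth laminae.
Multiplying by 3 years per growth lamina: 2956 × 3 = 8868 years.

8868 yr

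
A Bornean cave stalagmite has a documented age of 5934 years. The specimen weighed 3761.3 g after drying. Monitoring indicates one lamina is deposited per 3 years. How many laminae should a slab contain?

1978 laminae

Expected laminae: 5934 / 3 = 1978.
So 1978 laminae should be present.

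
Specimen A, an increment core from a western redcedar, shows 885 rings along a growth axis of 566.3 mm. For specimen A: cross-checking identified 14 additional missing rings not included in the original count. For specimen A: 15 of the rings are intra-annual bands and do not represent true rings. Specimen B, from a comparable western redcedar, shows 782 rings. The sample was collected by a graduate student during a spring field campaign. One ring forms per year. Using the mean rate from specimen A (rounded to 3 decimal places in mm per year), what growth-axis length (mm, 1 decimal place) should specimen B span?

501.3 mm

Specimen A: adjusted count: 885 − 15 + 14 = 884 rings.
A: Extension rate ≈ 566.3 / 884 = 0.641 mm/yr.
Length of B = 0.641 × 782 = 501.3 mm.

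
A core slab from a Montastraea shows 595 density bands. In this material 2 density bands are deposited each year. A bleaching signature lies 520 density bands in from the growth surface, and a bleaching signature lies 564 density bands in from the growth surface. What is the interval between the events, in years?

22 years

564 − 520 = 44 density bands lie between the two events.
With 2 density bands per year, 44 / 2 = 22 years.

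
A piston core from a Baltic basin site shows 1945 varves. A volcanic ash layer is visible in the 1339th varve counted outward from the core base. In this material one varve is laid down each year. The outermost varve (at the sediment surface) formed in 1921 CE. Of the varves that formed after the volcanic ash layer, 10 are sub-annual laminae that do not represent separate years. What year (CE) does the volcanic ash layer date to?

The volcanic ash layer sits at varve 1339 from the core base, so 1945 − 1339 = 606 varves formed after it.
Removing the 10 false varves leaves 606 − 10 = 596 true varves beyond the volcanic ash layer.
The varve at the sediment surface is 1921 CE, so the volcanic ash layer dates to 1921 − 596 = 1325 CE.

1325 CE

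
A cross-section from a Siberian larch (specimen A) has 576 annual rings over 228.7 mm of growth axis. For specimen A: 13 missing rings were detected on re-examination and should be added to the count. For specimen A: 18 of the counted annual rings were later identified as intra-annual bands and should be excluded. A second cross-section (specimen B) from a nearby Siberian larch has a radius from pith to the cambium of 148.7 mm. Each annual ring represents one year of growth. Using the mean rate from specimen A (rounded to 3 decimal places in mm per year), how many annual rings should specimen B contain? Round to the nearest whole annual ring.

Specimen A: after corrections the count is 576 − 18 + 13 = 571 annual rings.
A: 228.7 mm over 571 years gives 228.7 / 571 ≈ 0.401 mm per year.
B spans 148.7 / 0.401 = 370.82 years ≈ 371 annual rings.

371 annual rings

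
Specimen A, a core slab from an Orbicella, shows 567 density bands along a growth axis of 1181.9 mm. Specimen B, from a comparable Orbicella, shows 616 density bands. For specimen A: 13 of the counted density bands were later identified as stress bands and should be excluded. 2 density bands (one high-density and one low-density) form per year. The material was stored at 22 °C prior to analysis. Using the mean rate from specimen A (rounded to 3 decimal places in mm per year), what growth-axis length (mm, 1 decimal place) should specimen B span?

Specimen A: correcting the raw count gives 567 − 13 = 554 true density bands.
Specimen A: 554 density bands at 2 per year is 554 / 2 = 277 years.
A: Extension rate ≈ 1181.9 / 277 = 4.267 mm/yr.
Specimen B: with 2 density bands per year, 616 / 2 = 308 years. For B, 4.267 mm/year × 308 years = 1314.2 mm.

1314.2 mm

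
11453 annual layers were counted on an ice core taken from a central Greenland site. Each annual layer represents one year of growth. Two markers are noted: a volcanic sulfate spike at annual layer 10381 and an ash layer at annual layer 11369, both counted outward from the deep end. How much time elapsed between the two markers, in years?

The two markers are separated by 11369 − 10381 = 988 annual layers.
That is 988 years at one annual layer per year.

988 yr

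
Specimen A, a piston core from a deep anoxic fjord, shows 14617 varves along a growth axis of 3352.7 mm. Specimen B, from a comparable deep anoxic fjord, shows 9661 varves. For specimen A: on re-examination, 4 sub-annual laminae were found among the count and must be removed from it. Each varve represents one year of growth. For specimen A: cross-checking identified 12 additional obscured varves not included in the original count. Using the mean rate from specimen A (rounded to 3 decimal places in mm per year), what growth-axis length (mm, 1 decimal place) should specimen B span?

Specimen A: true varve count = 14617 − 4 + 12 = 14625.
A: Mean rate = 3352.7 mm / 14625 years ≈ 0.229 mm per year.
For B, 0.229 mm/year × 9661 years = 2212.4 mm.

2212.4 mm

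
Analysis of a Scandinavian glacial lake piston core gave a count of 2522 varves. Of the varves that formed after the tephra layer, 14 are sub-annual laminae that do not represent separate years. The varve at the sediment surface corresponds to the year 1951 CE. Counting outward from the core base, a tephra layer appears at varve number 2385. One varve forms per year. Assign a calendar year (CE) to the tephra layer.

2522 − 2385 = 137 varves lie beyond the tephra layer toward the sediment surface.
Excluding 14 false varves: 137 − 14 = 123.
The varve at the sediment surface is 1951 CE, so the tephra layer dates to 1951 − 123 = 1828 CE.

1828 CE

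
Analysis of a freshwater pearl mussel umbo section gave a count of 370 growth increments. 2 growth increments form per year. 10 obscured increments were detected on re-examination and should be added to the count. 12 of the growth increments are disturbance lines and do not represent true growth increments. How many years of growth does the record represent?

184 yr

True growth increment count = 370 − 12 + 10 = 368.
368 growth increments at 2 per year is 368 / 2 = 184 years.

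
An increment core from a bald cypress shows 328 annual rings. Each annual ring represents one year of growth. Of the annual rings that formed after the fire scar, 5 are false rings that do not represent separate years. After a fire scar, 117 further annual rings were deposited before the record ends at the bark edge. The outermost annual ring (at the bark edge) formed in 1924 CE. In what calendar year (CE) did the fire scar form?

1812 CE

117 annual rings formed after the fire scar.
Removing the 5 false annual rings leaves 117 − 5 = 112 true annual rings beyond the fire scar.
The annual ring at the bark edge is 1924 CE, so the fire scar dates to 1924 − 112 = 1812 CE.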